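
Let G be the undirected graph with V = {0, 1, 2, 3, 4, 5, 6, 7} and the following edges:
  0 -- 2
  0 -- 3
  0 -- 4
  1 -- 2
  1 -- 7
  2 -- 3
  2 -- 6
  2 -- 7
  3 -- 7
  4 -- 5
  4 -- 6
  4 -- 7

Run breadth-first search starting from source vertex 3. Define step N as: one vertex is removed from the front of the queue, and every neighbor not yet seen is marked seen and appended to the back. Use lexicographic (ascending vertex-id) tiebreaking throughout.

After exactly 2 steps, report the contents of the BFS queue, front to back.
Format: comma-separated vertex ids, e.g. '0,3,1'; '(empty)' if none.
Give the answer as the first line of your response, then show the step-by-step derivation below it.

2,7,4

step 1: dequeue 3; queue=[0,2,7]; order=3
step 2: dequeue 0; queue=[2,7,4]; order=3,0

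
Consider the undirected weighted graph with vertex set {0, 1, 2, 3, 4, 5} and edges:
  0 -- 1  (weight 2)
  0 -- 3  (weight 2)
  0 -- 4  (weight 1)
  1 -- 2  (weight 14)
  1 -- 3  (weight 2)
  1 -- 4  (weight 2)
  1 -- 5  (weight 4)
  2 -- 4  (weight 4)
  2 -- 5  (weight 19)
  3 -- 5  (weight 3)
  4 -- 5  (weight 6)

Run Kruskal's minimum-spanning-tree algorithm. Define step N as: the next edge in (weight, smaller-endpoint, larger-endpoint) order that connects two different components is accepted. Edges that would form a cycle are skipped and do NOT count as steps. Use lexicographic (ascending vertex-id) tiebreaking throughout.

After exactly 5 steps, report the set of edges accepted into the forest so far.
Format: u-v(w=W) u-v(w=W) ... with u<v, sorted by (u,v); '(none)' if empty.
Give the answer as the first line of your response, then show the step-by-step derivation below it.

0-1(w=2) 0-3(w=2) 0-4(w=1) 2-4(w=4) 3-5(w=3)

step 1: add edge 0-4 (w=1); MST = {0-4(w=1)}
step 2: add edge 0-1 (w=2); MST = {0-1(w=2) 0-4(w=1)}
step 3: add edge 0-3 (w=2); MST = {0-1(w=2) 0-3(w=2) 0-4(w=1)}
step 4: add edge 3-5 (w=3); MST = {0-1(w=2) 0-3(w=2) 0-4(w=1) 3-5(w=3)}
step 5: add edge 2-4 (w=4); MST = {0-1(w=2) 0-3(w=2) 0-4(w=1) 2-4(w=4) 3-5(w=3)}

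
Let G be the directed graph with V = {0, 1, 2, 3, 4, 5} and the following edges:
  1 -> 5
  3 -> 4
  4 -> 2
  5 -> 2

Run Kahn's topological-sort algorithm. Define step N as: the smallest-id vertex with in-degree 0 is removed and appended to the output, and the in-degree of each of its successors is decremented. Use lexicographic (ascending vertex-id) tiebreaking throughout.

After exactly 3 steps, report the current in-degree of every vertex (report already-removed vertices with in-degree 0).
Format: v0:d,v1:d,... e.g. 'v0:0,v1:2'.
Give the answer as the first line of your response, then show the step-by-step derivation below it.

v0:0,v1:0,v2:2,v3:0,v4:0,v5:0

step 1: output 0; order=[0]; indeg=(0,0,2,0,1,1)
step 2: output 1; order=[0,1]; indeg=(0,0,2,0,1,0)
step 3: output 3; order=[0,1,3]; indeg=(0,0,2,0,0,0)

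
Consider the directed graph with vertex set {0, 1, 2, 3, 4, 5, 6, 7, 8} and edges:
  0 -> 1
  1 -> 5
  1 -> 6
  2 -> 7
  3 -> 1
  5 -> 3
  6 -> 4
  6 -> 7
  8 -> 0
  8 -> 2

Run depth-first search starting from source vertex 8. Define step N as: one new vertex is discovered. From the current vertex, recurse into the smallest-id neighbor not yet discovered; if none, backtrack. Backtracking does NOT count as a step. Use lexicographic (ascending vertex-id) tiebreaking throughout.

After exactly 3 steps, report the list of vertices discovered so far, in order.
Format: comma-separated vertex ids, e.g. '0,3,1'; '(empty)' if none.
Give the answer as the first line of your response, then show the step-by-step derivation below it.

8,0,1

step 1: discover 8; path=8; order=8
step 2: discover 0; path=8>0; order=8,0
step 3: discover 1; path=8>0>1; order=8,0,1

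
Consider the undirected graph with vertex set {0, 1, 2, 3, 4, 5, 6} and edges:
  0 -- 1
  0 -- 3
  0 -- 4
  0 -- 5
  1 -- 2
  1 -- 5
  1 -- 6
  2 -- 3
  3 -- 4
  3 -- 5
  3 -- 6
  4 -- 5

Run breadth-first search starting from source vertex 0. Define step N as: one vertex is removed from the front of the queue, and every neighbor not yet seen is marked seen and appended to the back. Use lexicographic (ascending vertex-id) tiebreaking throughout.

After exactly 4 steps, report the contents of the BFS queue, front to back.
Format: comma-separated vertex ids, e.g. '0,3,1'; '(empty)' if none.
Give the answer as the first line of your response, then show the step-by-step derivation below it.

5,2,6

step 1: dequeue 0; queue=[1,3,4,5]; order=0
step 2: dequeue 1; queue=[3,4,5,2,6]; order=0,1
step 3: dequeue 3; queue=[4,5,2,6]; order=0,1,3
step 4: dequeue 4; queue=[5,2,6]; order=0,1,3,4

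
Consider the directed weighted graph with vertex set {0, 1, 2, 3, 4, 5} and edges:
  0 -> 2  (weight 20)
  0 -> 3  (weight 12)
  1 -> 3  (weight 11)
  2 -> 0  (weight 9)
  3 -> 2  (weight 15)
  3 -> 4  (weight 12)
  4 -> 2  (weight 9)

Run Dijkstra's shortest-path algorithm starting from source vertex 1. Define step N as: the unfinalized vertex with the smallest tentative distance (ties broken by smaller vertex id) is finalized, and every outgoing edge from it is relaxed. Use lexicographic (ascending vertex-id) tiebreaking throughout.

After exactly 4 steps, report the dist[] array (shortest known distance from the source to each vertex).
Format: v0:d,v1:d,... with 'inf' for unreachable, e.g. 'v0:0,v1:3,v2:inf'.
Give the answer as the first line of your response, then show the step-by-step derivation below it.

v0:35,v1:0,v2:26,v3:11,v4:23,v5:inf

step 1: dist = v0:inf,v1:0,v2:inf,v3:11,v4:inf,v5:inf
step 2: dist = v0:inf,v1:0,v2:26,v3:11,v4:23,v5:inf
step 3: dist = v0:inf,v1:0,v2:26,v3:11,v4:23,v5:inf
step 4: dist = v0:35,v1:0,v2:26,v3:11,v4:23,v5:inf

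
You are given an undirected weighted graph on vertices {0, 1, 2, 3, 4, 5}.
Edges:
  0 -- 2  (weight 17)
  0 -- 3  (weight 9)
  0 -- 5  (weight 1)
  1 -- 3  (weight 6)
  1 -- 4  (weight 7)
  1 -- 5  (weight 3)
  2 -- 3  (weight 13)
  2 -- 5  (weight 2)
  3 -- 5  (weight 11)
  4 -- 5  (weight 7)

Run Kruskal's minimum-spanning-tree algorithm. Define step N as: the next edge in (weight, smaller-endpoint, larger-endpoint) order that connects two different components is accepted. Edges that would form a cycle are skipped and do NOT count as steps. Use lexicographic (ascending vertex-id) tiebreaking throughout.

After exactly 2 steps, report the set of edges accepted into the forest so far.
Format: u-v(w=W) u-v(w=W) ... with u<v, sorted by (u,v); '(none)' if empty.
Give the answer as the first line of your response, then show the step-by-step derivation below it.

0-5(w=1) 2-5(w=2)

step 1: add edge 0-5 (w=1); MST = {0-5(w=1)}
step 2: add edge 2-5 (w=2); MST = {0-5(w=1) 2-5(w=2)}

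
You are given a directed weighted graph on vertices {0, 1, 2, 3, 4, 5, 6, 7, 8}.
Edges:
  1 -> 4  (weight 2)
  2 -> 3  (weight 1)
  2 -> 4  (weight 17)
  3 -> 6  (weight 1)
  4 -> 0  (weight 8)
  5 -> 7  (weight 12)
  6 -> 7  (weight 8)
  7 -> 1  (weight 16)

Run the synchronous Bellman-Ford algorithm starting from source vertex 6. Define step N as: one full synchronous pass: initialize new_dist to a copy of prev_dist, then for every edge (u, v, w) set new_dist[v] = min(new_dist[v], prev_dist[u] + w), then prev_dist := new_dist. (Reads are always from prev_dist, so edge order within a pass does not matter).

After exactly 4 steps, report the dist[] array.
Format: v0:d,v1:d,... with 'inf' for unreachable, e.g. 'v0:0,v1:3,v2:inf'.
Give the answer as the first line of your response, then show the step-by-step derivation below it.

v0:34,v1:24,v2:inf,v3:inf,v4:26,v5:inf,v6:0,v7:8,v8:inf

step 1: dist = v0:inf,v1:inf,v2:inf,v3:inf,v4:inf,v5:inf,v6:0,v7:8,v8:inf
step 2: dist = v0:inf,v1:24,v2:inf,v3:inf,v4:inf,v5:inf,v6:0,v7:8,v8:inf
step 3: dist = v0:inf,v1:24,v2:inf,v3:inf,v4:26,v5:inf,v6:0,v7:8,v8:inf
step 4: dist = v0:34,v1:24,v2:inf,v3:inf,v4:26,v5:inf,v6:0,v7:8,v8:inf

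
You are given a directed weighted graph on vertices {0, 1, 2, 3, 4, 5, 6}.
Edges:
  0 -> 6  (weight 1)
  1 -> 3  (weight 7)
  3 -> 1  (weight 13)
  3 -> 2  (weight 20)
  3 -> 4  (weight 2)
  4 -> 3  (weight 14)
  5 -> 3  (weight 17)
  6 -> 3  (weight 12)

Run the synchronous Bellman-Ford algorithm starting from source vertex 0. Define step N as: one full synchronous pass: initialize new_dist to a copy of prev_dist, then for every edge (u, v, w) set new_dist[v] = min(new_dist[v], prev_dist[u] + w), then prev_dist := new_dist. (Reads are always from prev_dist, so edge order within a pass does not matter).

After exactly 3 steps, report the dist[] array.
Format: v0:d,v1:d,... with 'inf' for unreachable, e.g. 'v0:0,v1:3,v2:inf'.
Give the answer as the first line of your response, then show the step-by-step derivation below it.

v0:0,v1:26,v2:33,v3:13,v4:15,v5:inf,v6:1

step 1: dist = v0:0,v1:inf,v2:inf,v3:inf,v4:inf,v5:inf,v6:1
step 2: dist = v0:0,v1:inf,v2:inf,v3:13,v4:inf,v5:inf,v6:1
step 3: dist = v0:0,v1:26,v2:33,v3:13,v4:15,v5:inf,v6:1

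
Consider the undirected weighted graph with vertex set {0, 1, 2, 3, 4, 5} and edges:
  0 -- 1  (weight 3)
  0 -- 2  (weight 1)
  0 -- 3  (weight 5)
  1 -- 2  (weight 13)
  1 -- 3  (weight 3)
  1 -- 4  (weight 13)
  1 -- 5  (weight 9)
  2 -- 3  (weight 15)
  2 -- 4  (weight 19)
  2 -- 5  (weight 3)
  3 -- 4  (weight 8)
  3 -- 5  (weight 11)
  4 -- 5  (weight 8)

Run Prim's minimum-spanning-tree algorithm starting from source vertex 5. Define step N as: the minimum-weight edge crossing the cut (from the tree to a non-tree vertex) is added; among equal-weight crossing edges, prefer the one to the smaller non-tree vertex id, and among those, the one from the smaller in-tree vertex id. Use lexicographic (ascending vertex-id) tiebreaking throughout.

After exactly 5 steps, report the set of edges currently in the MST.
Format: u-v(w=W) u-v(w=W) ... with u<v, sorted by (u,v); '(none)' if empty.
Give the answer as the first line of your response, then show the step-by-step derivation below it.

0-1(w=3) 0-2(w=1) 1-3(w=3) 2-5(w=3) 3-4(w=8)

step 1: add edge 2-5 (w=3); MST = {2-5(w=3)}
step 2: add edge 0-2 (w=1); MST = {0-2(w=1) 2-5(w=3)}
step 3: add edge 0-1 (w=3); MST = {0-1(w=3) 0-2(w=1) 2-5(w=3)}
step 4: add edge 1-3 (w=3); MST = {0-1(w=3) 0-2(w=1) 1-3(w=3) 2-5(w=3)}
step 5: add edge 3-4 (w=8); MST = {0-1(w=3) 0-2(w=1) 1-3(w=3) 2-5(w=3) 3-4(w=8)}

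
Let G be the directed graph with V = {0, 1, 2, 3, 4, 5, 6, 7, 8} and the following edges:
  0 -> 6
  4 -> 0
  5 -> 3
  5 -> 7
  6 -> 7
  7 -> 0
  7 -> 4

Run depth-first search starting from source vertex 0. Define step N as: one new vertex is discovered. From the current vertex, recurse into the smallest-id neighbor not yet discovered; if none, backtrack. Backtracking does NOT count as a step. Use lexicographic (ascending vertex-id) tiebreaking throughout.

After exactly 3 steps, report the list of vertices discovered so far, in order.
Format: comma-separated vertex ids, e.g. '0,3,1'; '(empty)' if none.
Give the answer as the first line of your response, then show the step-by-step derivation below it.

0,6,7

step 1: discover 0; path=0; order=0
step 2: discover 6; path=0>6; order=0,6
step 3: discover 7; path=0>6>7; order=0,6,7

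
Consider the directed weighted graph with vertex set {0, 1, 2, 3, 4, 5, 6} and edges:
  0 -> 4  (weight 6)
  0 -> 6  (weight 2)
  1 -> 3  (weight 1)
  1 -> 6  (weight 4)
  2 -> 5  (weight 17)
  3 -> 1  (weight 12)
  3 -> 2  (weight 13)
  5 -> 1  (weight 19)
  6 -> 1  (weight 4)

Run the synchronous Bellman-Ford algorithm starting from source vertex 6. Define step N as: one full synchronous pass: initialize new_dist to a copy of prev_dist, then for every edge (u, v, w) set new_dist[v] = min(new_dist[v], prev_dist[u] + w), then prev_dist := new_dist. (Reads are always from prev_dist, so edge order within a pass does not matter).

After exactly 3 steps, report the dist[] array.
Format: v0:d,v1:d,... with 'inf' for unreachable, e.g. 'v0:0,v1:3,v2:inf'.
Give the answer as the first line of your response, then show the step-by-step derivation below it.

v0:inf,v1:4,v2:18,v3:5,v4:inf,v5:inf,v6:0

step 1: dist = v0:inf,v1:4,v2:inf,v3:inf,v4:inf,v5:inf,v6:0
step 2: dist = v0:inf,v1:4,v2:inf,v3:5,v4:inf,v5:inf,v6:0
step 3: dist = v0:inf,v1:4,v2:18,v3:5,v4:inf,v5:inf,v6:0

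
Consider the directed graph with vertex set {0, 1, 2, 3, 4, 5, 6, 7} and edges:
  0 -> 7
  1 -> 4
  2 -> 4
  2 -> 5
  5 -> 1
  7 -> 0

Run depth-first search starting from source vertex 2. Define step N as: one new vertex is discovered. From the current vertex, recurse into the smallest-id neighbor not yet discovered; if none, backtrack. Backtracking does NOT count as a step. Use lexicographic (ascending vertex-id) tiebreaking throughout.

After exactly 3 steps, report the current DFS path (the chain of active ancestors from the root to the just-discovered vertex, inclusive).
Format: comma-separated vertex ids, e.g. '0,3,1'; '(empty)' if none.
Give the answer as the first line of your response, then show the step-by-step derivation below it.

2,5

step 1: discover 2; path=2; order=2
step 2: discover 4; path=2>4; order=2,4
step 3: discover 5; path=2>5; order=2,4,5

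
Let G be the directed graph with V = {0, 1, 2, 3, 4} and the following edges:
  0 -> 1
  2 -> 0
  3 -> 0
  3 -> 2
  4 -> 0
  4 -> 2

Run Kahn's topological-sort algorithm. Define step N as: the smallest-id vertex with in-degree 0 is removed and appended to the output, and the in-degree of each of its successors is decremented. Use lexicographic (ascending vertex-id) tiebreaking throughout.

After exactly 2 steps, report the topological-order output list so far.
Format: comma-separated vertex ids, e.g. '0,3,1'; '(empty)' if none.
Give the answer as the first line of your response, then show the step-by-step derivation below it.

3,4

step 1: output 3; order=[3]; indeg=(2,1,1,0,0)
step 2: output 4; order=[3,4]; indeg=(1,1,0,0,0)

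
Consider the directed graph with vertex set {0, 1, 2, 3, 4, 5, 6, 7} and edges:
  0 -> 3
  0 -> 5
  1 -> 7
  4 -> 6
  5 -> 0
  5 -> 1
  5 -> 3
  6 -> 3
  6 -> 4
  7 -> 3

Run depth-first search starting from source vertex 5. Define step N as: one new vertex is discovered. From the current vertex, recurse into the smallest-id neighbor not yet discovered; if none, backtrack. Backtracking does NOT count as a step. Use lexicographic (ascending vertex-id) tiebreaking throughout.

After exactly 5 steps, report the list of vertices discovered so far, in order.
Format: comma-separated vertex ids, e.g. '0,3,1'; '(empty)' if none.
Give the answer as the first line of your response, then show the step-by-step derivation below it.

5,0,3,1,7

step 1: discover 5; path=5; order=5
step 2: discover 0; path=5>0; order=5,0
step 3: discover 3; path=5>0>3; order=5,0,3
step 4: discover 1; path=5>1; order=5,0,3,1
step 5: discover 7; path=5>1>7; order=5,0,3,1,7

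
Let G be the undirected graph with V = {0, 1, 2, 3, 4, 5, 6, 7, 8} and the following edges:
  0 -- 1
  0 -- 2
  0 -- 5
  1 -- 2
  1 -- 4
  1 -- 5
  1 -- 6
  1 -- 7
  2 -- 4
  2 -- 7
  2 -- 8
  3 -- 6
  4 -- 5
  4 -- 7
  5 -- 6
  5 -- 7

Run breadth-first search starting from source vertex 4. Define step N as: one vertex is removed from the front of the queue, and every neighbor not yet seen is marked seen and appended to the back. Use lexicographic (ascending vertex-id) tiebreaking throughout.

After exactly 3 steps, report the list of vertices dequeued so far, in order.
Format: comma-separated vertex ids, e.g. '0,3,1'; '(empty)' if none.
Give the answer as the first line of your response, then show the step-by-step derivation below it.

4,1,2

step 1: dequeue 4; queue=[1,2,5,7]; order=4
step 2: dequeue 1; queue=[2,5,7,0,6]; order=4,1
step 3: dequeue 2; queue=[5,7,0,6,8]; order=4,1,2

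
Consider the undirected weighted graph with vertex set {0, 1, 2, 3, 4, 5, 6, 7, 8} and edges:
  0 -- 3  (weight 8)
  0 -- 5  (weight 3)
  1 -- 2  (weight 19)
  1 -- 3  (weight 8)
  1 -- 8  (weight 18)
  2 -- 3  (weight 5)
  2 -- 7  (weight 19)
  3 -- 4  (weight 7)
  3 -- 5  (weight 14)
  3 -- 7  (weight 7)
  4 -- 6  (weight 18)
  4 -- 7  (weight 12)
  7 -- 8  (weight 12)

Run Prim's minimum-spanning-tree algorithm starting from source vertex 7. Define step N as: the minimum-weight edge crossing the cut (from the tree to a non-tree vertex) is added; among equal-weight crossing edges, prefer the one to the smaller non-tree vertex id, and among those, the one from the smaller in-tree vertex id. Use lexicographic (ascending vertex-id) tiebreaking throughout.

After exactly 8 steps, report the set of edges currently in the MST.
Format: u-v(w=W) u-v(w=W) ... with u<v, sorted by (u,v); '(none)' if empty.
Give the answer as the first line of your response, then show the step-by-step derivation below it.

0-3(w=8) 0-5(w=3) 1-3(w=8) 2-3(w=5) 3-4(w=7) 3-7(w=7) 4-6(w=18) 7-8(w=12)

step 1: add edge 3-7 (w=7); MST = {3-7(w=7)}
step 2: add edge 2-3 (w=5); MST = {2-3(w=5) 3-7(w=7)}
step 3: add edge 3-4 (w=7); MST = {2-3(w=5) 3-4(w=7) 3-7(w=7)}
step 4: add edge 0-3 (w=8); MST = {0-3(w=8) 2-3(w=5) 3-4(w=7) 3-7(w=7)}
step 5: add edge 0-5 (w=3); MST = {0-3(w=8) 0-5(w=3) 2-3(w=5) 3-4(w=7) 3-7(w=7)}
step 6: add edge 1-3 (w=8); MST = {0-3(w=8) 0-5(w=3) 1-3(w=8) 2-3(w=5) 3-4(w=7) 3-7(w=7)}
step 7: add edge 7-8 (w=12); MST = {0-3(w=8) 0-5(w=3) 1-3(w=8) 2-3(w=5) 3-4(w=7) 3-7(w=7) 7-8(w=12)}
step 8: add edge 4-6 (w=18); MST = {0-3(w=8) 0-5(w=3) 1-3(w=8) 2-3(w=5) 3-4(w=7) 3-7(w=7) 4-6(w=18) 7-8(w=12)}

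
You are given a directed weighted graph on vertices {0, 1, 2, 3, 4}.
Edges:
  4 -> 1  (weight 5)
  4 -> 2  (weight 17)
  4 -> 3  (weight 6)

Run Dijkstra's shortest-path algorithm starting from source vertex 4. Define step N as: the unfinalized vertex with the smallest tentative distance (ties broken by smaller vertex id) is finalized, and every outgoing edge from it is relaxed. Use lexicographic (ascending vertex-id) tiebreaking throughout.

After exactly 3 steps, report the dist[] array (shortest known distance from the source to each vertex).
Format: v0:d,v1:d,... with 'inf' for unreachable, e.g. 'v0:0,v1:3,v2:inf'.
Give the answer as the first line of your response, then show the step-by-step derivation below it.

v0:inf,v1:5,v2:17,v3:6,v4:0

step 1: dist = v0:inf,v1:5,v2:17,v3:6,v4:0
step 2: dist = v0:inf,v1:5,v2:17,v3:6,v4:0
step 3: dist = v0:inf,v1:5,v2:17,v3:6,v4:0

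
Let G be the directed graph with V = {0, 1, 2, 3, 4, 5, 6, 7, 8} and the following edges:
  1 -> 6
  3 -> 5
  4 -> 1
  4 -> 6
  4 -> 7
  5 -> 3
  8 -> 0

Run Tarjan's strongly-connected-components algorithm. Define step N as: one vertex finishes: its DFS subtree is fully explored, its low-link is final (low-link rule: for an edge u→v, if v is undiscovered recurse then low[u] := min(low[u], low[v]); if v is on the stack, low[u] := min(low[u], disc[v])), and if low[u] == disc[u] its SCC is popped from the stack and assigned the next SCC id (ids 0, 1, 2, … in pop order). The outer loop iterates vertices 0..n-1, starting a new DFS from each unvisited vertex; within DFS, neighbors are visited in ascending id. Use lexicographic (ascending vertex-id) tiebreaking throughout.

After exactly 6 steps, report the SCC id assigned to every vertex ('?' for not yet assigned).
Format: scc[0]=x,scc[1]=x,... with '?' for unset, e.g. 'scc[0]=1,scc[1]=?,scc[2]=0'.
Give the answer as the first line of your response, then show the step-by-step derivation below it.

scc[0]=0,scc[1]=2,scc[2]=3,scc[3]=4,scc[4]=?,scc[5]=4,scc[6]=1,scc[7]=?,scc[8]=?

step 1: low=(low[0]=0,low[1]=?,low[2]=?,low[3]=?,low[4]=?,low[5]=?,low[6]=?,low[7]=?,low[8]=?); scc=(scc[0]=0,scc[1]=?,scc[2]=?,scc[3]=?,scc[4]=?,scc[5]=?,scc[6]=?,scc[7]=?,scc[8]=?)
step 2: low=(low[0]=0,low[1]=1,low[2]=?,low[3]=?,low[4]=?,low[5]=?,low[6]=2,low[7]=?,low[8]=?); scc=(scc[0]=0,scc[1]=?,scc[2]=?,scc[3]=?,scc[4]=?,scc[5]=?,scc[6]=1,scc[7]=?,scc[8]=?)
step 3: low=(low[0]=0,low[1]=1,low[2]=?,low[3]=?,low[4]=?,low[5]=?,low[6]=2,low[7]=?,low[8]=?); scc=(scc[0]=0,scc[1]=2,scc[2]=?,scc[3]=?,scc[4]=?,scc[5]=?,scc[6]=1,scc[7]=?,scc[8]=?)
step 4: low=(low[0]=0,low[1]=1,low[2]=3,low[3]=?,low[4]=?,low[5]=?,low[6]=2,low[7]=?,low[8]=?); scc=(scc[0]=0,scc[1]=2,scc[2]=3,scc[3]=?,scc[4]=?,scc[5]=?,scc[6]=1,scc[7]=?,scc[8]=?)
step 5: low=(low[0]=0,low[1]=1,low[2]=3,low[3]=4,low[4]=?,low[5]=4,low[6]=2,low[7]=?,low[8]=?); scc=(scc[0]=0,scc[1]=2,scc[2]=3,scc[3]=?,scc[4]=?,scc[5]=?,scc[6]=1,scc[7]=?,scc[8]=?)
step 6: low=(low[0]=0,low[1]=1,low[2]=3,low[3]=4,low[4]=?,low[5]=4,low[6]=2,low[7]=?,low[8]=?); scc=(scc[0]=0,scc[1]=2,scc[2]=3,scc[3]=4,scc[4]=?,scc[5]=4,scc[6]=1,scc[7]=?,scc[8]=?)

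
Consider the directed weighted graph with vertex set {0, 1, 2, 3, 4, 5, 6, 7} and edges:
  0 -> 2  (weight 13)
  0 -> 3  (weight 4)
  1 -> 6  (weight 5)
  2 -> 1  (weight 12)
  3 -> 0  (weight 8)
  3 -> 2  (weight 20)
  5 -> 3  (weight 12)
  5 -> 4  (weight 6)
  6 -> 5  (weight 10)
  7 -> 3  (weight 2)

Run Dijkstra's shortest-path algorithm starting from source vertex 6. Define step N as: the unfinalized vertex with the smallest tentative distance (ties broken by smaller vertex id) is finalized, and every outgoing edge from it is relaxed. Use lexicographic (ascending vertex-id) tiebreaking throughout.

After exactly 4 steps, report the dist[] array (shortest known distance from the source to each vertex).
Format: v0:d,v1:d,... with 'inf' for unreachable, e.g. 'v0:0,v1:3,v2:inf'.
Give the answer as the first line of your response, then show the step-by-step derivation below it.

v0:30,v1:inf,v2:42,v3:22,v4:16,v5:10,v6:0,v7:inf

step 1: dist = v0:inf,v1:inf,v2:inf,v3:inf,v4:inf,v5:10,v6:0,v7:inf
step 2: dist = v0:inf,v1:inf,v2:inf,v3:22,v4:16,v5:10,v6:0,v7:inf
step 3: dist = v0:inf,v1:inf,v2:inf,v3:22,v4:16,v5:10,v6:0,v7:inf
step 4: dist = v0:30,v1:inf,v2:42,v3:22,v4:16,v5:10,v6:0,v7:inf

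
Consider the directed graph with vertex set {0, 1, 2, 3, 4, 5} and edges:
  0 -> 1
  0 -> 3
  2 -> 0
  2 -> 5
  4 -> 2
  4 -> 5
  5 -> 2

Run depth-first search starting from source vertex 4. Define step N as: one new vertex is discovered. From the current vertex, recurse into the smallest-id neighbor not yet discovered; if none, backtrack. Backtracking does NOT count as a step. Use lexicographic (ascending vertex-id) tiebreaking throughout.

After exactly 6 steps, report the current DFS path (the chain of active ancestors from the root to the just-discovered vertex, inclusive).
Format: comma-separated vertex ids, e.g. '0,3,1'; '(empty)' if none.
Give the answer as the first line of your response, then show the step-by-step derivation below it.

4,2,5

step 1: discover 4; path=4; order=4
step 2: discover 2; path=4>2; order=4,2
step 3: discover 0; path=4>2>0; order=4,2,0
step 4: discover 1; path=4>2>0>1; order=4,2,0,1
step 5: discover 3; path=4>2>0>3; order=4,2,0,1,3
step 6: discover 5; path=4>2>5; order=4,2,0,1,3,5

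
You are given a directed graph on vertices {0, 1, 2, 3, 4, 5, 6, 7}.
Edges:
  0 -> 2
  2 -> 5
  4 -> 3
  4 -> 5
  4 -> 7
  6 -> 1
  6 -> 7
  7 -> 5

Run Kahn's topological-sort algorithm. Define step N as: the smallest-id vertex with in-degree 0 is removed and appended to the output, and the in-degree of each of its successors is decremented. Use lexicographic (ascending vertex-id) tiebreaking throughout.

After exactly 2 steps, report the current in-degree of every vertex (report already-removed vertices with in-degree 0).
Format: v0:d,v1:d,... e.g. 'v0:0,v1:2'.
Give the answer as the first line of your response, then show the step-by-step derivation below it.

v0:0,v1:1,v2:0,v3:1,v4:0,v5:2,v6:0,v7:2

step 1: output 0; order=[0]; indeg=(0,1,0,1,0,3,0,2)
step 2: output 2; order=[0,2]; indeg=(0,1,0,1,0,2,0,2)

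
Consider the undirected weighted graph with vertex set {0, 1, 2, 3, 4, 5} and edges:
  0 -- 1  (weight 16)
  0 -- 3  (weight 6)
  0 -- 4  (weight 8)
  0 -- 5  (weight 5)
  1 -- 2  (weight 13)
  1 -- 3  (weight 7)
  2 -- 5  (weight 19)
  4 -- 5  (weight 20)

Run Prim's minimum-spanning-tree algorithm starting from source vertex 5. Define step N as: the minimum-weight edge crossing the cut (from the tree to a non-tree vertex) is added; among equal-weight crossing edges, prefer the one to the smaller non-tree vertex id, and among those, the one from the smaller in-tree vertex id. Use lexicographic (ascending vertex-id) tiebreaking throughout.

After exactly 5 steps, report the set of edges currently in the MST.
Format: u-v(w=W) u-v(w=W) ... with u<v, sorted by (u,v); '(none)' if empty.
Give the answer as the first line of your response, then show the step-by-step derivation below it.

0-3(w=6) 0-4(w=8) 0-5(w=5) 1-2(w=13) 1-3(w=7)

step 1: add edge 0-5 (w=5); MST = {0-5(w=5)}
step 2: add edge 0-3 (w=6); MST = {0-3(w=6) 0-5(w=5)}
step 3: add edge 1-3 (w=7); MST = {0-3(w=6) 0-5(w=5) 1-3(w=7)}
step 4: add edge 0-4 (w=8); MST = {0-3(w=6) 0-4(w=8) 0-5(w=5) 1-3(w=7)}
step 5: add edge 1-2 (w=13); MST = {0-3(w=6) 0-4(w=8) 0-5(w=5) 1-2(w=13) 1-3(w=7)}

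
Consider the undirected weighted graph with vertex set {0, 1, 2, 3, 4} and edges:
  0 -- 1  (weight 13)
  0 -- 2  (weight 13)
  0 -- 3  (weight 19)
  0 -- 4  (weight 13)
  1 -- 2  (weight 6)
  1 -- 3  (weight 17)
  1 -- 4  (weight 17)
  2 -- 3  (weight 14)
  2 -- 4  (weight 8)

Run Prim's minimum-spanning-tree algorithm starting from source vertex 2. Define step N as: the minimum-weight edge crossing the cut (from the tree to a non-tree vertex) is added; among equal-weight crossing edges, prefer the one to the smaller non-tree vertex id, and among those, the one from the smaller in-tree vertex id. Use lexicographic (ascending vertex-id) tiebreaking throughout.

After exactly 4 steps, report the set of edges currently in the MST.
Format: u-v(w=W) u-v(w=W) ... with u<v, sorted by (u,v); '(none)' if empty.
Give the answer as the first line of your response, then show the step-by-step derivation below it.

0-1(w=13) 1-2(w=6) 2-3(w=14) 2-4(w=8)

step 1: add edge 1-2 (w=6); MST = {1-2(w=6)}
step 2: add edge 2-4 (w=8); MST = {1-2(w=6) 2-4(w=8)}
step 3: add edge 0-1 (w=13); MST = {0-1(w=13) 1-2(w=6) 2-4(w=8)}
step 4: add edge 2-3 (w=14); MST = {0-1(w=13) 1-2(w=6) 2-3(w=14) 2-4(w=8)}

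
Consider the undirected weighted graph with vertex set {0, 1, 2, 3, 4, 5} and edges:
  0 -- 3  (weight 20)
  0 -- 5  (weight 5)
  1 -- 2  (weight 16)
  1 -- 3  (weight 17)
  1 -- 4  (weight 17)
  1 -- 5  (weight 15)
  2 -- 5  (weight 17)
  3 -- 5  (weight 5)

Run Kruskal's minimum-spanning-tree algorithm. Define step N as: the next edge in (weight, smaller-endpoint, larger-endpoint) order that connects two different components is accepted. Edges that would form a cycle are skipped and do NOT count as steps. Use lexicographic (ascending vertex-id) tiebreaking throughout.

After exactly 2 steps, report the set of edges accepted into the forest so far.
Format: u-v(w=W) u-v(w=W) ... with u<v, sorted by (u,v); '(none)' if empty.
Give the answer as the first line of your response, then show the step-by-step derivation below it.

0-5(w=5) 3-5(w=5)

step 1: add edge 0-5 (w=5); MST = {0-5(w=5)}
step 2: add edge 3-5 (w=5); MST = {0-5(w=5) 3-5(w=5)}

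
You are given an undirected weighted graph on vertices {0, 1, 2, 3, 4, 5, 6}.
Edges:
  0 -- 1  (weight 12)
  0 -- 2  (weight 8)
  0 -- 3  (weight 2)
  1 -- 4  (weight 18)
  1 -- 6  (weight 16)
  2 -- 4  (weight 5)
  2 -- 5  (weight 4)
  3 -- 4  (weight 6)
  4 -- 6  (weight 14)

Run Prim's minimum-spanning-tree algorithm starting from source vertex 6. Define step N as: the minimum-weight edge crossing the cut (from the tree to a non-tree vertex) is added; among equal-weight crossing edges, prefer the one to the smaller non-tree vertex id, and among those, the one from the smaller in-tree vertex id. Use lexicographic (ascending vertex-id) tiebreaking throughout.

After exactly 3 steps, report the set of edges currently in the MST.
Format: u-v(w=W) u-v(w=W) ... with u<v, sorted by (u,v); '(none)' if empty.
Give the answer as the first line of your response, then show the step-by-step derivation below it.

2-4(w=5) 2-5(w=4) 4-6(w=14)

step 1: add edge 4-6 (w=14); MST = {4-6(w=14)}
step 2: add edge 2-4 (w=5); MST = {2-4(w=5) 4-6(w=14)}
step 3: add edge 2-5 (w=4); MST = {2-4(w=5) 2-5(w=4) 4-6(w=14)}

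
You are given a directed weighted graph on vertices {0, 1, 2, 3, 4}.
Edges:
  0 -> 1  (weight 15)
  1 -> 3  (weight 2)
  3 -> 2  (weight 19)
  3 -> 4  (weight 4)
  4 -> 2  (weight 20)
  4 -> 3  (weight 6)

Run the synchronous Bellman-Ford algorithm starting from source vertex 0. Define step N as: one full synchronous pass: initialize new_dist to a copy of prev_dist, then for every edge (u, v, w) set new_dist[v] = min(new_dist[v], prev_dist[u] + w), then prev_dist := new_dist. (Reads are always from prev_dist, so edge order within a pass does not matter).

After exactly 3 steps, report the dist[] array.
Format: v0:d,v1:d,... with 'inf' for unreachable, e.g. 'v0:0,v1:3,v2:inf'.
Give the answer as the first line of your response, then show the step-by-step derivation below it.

v0:0,v1:15,v2:36,v3:17,v4:21

step 1: dist = v0:0,v1:15,v2:inf,v3:inf,v4:inf
step 2: dist = v0:0,v1:15,v2:inf,v3:17,v4:inf
step 3: dist = v0:0,v1:15,v2:36,v3:17,v4:21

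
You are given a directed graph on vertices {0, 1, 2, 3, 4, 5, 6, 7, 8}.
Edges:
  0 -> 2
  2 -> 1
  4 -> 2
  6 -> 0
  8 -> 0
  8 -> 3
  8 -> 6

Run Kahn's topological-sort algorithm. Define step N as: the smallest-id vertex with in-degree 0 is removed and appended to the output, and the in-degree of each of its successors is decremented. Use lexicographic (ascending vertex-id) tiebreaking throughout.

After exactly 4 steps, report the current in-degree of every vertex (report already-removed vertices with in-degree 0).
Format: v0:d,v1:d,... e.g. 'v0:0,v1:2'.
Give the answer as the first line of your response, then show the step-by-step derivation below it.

v0:1,v1:1,v2:1,v3:0,v4:0,v5:0,v6:0,v7:0,v8:0

step 1: output 4; order=[4]; indeg=(2,1,1,1,0,0,1,0,0)
step 2: output 5; order=[4,5]; indeg=(2,1,1,1,0,0,1,0,0)
step 3: output 7; order=[4,5,7]; indeg=(2,1,1,1,0,0,1,0,0)
step 4: output 8; order=[4,5,7,8]; indeg=(1,1,1,0,0,0,0,0,0)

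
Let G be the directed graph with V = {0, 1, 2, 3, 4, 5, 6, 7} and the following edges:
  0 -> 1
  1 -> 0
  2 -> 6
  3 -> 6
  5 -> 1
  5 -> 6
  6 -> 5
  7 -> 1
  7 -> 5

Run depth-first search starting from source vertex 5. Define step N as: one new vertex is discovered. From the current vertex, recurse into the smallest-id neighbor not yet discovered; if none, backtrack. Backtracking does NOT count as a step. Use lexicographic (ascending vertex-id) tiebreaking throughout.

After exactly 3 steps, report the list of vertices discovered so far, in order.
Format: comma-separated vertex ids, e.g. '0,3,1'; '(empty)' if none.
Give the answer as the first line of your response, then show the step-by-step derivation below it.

5,1,0

step 1: discover 5; path=5; order=5
step 2: discover 1; path=5>1; order=5,1
step 3: discover 0; path=5>1>0; order=5,1,0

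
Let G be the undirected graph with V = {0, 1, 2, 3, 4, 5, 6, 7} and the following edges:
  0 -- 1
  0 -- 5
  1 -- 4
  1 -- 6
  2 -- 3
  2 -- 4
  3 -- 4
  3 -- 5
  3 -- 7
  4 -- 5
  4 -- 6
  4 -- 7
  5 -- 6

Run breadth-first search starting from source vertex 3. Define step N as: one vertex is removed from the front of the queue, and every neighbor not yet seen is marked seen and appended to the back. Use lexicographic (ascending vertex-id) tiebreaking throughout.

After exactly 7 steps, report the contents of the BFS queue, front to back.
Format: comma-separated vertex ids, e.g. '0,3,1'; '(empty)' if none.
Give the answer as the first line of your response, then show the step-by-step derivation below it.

0

step 1: dequeue 3; queue=[2,4,5,7]; order=3
step 2: dequeue 2; queue=[4,5,7]; order=3,2
step 3: dequeue 4; queue=[5,7,1,6]; order=3,2,4
step 4: dequeue 5; queue=[7,1,6,0]; order=3,2,4,5
step 5: dequeue 7; queue=[1,6,0]; order=3,2,4,5,7
step 6: dequeue 1; queue=[6,0]; order=3,2,4,5,7,1
step 7: dequeue 6; queue=[0]; order=3,2,4,5,7,1,6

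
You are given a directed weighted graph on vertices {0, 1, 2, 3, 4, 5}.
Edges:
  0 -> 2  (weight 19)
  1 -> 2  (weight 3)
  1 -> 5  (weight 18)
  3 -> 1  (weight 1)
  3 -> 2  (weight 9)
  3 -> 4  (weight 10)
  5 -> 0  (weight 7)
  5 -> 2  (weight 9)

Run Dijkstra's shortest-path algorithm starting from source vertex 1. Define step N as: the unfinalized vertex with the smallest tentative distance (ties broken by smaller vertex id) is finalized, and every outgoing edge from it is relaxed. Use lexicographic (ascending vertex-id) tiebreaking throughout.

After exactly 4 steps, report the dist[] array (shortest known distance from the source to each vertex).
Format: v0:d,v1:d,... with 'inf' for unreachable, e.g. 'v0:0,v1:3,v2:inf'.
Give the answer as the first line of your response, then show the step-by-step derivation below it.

v0:25,v1:0,v2:3,v3:inf,v4:inf,v5:18

step 1: dist = v0:inf,v1:0,v2:3,v3:inf,v4:inf,v5:18
step 2: dist = v0:inf,v1:0,v2:3,v3:inf,v4:inf,v5:18
step 3: dist = v0:25,v1:0,v2:3,v3:inf,v4:inf,v5:18
step 4: dist = v0:25,v1:0,v2:3,v3:inf,v4:inf,v5:18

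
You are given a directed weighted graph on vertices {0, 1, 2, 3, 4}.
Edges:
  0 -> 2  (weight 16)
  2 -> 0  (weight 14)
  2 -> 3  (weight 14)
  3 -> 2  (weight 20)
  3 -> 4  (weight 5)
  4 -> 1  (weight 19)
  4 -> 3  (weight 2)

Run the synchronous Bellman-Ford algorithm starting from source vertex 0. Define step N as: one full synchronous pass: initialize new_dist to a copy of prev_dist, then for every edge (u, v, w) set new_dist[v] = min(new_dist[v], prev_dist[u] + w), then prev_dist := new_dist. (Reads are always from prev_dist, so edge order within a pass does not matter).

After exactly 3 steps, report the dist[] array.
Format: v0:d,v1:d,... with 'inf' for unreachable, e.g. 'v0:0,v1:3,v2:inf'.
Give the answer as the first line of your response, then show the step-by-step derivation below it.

v0:0,v1:inf,v2:16,v3:30,v4:35

step 1: dist = v0:0,v1:inf,v2:16,v3:inf,v4:inf
step 2: dist = v0:0,v1:inf,v2:16,v3:30,v4:inf
step 3: dist = v0:0,v1:inf,v2:16,v3:30,v4:35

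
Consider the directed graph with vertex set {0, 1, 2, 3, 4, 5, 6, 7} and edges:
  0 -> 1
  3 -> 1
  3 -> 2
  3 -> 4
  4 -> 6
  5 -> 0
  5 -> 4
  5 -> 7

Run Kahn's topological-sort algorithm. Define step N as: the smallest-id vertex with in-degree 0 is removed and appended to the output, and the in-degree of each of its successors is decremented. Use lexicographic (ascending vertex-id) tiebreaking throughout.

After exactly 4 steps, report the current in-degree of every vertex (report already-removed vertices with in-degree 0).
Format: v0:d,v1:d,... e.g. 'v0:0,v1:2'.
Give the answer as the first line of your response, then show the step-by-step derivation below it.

v0:0,v1:0,v2:0,v3:0,v4:0,v5:0,v6:1,v7:0

step 1: output 3; order=[3]; indeg=(1,1,0,0,1,0,1,1)
step 2: output 2; order=[3,2]; indeg=(1,1,0,0,1,0,1,1)
step 3: output 5; order=[3,2,5]; indeg=(0,1,0,0,0,0,1,0)
step 4: output 0; order=[3,2,5,0]; indeg=(0,0,0,0,0,0,1,0)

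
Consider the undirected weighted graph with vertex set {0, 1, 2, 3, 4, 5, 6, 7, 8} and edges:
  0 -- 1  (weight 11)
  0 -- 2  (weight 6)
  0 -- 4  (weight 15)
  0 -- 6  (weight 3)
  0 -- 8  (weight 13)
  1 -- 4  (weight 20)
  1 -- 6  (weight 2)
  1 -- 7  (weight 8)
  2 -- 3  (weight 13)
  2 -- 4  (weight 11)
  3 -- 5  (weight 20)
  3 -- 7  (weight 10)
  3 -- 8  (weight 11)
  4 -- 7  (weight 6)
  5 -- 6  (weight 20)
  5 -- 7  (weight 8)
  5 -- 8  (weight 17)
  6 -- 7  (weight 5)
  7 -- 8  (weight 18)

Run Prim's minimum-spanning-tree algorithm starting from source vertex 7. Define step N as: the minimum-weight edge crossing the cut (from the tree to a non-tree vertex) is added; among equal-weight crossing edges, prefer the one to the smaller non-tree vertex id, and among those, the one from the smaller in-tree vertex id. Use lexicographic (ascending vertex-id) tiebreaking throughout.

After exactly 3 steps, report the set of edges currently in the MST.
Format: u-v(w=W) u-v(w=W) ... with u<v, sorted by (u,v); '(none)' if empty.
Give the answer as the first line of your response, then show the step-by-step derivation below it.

0-6(w=3) 1-6(w=2) 6-7(w=5)

step 1: add edge 6-7 (w=5); MST = {6-7(w=5)}
step 2: add edge 1-6 (w=2); MST = {1-6(w=2) 6-7(w=5)}
step 3: add edge 0-6 (w=3); MST = {0-6(w=3) 1-6(w=2) 6-7(w=5)}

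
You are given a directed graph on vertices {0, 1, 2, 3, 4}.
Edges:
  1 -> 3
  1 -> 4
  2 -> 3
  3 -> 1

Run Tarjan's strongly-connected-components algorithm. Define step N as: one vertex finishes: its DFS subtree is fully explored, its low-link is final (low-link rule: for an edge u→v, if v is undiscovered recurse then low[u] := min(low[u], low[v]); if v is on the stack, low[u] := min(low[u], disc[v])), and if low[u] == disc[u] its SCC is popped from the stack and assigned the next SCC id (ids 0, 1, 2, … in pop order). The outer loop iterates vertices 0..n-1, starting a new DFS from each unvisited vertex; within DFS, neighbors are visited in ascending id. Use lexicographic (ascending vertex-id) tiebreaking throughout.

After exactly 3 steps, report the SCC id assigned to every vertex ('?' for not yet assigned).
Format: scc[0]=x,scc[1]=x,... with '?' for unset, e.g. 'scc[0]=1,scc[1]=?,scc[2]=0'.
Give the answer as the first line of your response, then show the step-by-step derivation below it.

scc[0]=0,scc[1]=?,scc[2]=?,scc[3]=?,scc[4]=1

step 1: low=(low[0]=0,low[1]=?,low[2]=?,low[3]=?,low[4]=?); scc=(scc[0]=0,scc[1]=?,scc[2]=?,scc[3]=?,scc[4]=?)
step 2: low=(low[0]=0,low[1]=1,low[2]=?,low[3]=1,low[4]=?); scc=(scc[0]=0,scc[1]=?,scc[2]=?,scc[3]=?,scc[4]=?)
step 3: low=(low[0]=0,low[1]=1,low[2]=?,low[3]=1,low[4]=3); scc=(scc[0]=0,scc[1]=?,scc[2]=?,scc[3]=?,scc[4]=1)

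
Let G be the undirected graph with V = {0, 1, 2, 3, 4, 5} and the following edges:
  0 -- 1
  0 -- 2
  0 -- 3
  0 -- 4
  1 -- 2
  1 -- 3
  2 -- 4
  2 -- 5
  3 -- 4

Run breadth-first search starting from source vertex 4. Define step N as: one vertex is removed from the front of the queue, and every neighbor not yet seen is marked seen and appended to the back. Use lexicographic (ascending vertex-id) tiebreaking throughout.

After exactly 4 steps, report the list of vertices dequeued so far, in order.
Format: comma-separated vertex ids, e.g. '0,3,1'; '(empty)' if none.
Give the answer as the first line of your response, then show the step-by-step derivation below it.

4,0,2,3

step 1: dequeue 4; queue=[0,2,3]; order=4
step 2: dequeue 0; queue=[2,3,1]; order=4,0
step 3: dequeue 2; queue=[3,1,5]; order=4,0,2
step 4: dequeue 3; queue=[1,5]; order=4,0,2,3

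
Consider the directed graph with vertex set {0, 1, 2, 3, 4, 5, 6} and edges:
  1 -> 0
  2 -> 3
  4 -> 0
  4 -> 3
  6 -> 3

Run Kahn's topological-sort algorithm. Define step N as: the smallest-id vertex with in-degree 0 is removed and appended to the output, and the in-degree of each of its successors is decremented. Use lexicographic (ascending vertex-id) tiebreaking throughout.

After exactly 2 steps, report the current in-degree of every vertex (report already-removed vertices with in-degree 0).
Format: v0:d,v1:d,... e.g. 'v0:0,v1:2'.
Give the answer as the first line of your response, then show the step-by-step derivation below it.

v0:1,v1:0,v2:0,v3:2,v4:0,v5:0,v6:0

step 1: output 1; order=[1]; indeg=(1,0,0,3,0,0,0)
step 2: output 2; order=[1,2]; indeg=(1,0,0,2,0,0,0)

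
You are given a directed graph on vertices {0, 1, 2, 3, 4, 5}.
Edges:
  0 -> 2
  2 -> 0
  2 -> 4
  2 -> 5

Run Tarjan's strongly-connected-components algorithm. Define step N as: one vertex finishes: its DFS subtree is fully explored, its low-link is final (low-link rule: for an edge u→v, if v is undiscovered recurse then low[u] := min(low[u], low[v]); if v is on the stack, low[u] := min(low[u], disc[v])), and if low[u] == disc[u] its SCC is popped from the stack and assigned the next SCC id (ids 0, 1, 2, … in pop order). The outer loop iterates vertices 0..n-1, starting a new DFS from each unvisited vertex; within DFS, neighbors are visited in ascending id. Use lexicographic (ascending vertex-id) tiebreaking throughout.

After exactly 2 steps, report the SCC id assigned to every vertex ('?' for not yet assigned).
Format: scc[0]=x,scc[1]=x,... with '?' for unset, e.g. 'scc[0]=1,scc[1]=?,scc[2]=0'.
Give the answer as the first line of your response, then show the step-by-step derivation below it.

scc[0]=?,scc[1]=?,scc[2]=?,scc[3]=?,scc[4]=0,scc[5]=1

step 1: low=(low[0]=0,low[1]=?,low[2]=0,low[3]=?,low[4]=2,low[5]=?); scc=(scc[0]=?,scc[1]=?,scc[2]=?,scc[3]=?,scc[4]=0,scc[5]=?)
step 2: low=(low[0]=0,low[1]=?,low[2]=0,low[3]=?,low[4]=2,low[5]=3); scc=(scc[0]=?,scc[1]=?,scc[2]=?,scc[3]=?,scc[4]=0,scc[5]=1)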